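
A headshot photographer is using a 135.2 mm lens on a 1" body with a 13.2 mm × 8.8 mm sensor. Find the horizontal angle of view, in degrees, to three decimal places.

Angle of view α = 2·arctan(w/2f) with w = 13.2 mm and f = 135.2 mm.
w/2f = 0.04882; arctan(0.04882) ≈ 2.7948°, so α ≈ 5.5895°.

5.590°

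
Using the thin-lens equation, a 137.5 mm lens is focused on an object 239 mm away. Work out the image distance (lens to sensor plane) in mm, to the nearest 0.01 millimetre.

1/dᵢ = 1/f − 1/dₒ = 1/137.5 − 1/239 = 0.0030886 mm⁻¹.
dᵢ = 1/0.0030886 ≈ 323.7685 mm.

323.77 mm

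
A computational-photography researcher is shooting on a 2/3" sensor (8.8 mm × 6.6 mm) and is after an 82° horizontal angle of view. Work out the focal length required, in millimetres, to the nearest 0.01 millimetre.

5.06 mm

From α = 2·arctan(w/2f) we get f = w / (2·tan(α/2)).
With w = 8.8 mm and α/2 = 41°, tan(α/2) ≈ 0.86929, so f ≈ 8.8 / 1.73857 ≈ 5.0616 mm.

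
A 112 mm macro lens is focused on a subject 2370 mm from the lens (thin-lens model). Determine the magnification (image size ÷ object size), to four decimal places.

Thin lens: 1/f = 1/dₒ + 1/dᵢ → 1/dᵢ = 1/112 − 1/2370 = 0.0085066 mm⁻¹, so dᵢ ≈ 117.5554 mm.
Magnification m = dᵢ/dₒ = 117.5554/2370 ≈ 0.04960.

0.0496×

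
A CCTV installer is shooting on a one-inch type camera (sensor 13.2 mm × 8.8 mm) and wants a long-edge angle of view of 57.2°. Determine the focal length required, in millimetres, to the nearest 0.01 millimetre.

12.11 mm

From α = 2·arctan(w/2f) we get f = w / (2·tan(α/2)).
With w = 13.2 mm and α/2 = 28.6°, tan(α/2) ≈ 0.54522, so f ≈ 13.2 / 1.09044 ≈ 12.1053 mm.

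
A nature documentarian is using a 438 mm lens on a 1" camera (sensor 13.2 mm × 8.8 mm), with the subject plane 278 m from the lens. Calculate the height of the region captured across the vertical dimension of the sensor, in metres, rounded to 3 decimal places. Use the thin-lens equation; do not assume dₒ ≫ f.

dₒ: 278 m = 278000 mm.
Similar triangles through the lens centre give W/dₒ = h/dᵢ; with 1/f = 1/dₒ + 1/dᵢ this gives W = h·(dₒ − f)/f.
W = 8.8 mm × (278000 − 438) / 438 = 8.8 × 633.7032 ≈ 5576.588 mm = 5.57659 m.

5.577 m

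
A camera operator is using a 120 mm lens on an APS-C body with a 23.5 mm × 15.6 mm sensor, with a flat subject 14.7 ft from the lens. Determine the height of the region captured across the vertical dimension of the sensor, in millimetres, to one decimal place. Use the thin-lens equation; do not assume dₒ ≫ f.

dₒ: 14.7 ft × 304.8 mm/ft = 4480.56 mm.
Similar triangles through the lens centre give W/dₒ = h/dᵢ; with 1/f = 1/dₒ + 1/dᵢ this gives W = h·(dₒ − f)/f.
W = 15.6 mm × (4480.56 − 120) / 120 = 15.6 × 36.3380 ≈ 566.873 mm.

566.9 mm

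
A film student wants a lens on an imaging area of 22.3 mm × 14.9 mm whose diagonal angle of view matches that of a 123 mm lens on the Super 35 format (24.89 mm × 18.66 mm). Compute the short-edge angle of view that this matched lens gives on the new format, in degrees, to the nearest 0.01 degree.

Sensor diagonal = √(24.89² + 18.66²) = √967.7077 ≈ 31.1080 mm.
Sensor diagonal = √(22.3² + 14.9²) = √719.3000 ≈ 26.8198 mm.
Equal diagonal AOV ⇒ f₂ = f₁ · 26.8198/31.1080 = 123 × 0.86215 ≈ 106.0445 mm.
Short-edge AOV on the new format = 2·arctan(14.9 / (2 × 106.0445)) = 2·arctan(0.07025) ≈ 8.0373°.

8.04°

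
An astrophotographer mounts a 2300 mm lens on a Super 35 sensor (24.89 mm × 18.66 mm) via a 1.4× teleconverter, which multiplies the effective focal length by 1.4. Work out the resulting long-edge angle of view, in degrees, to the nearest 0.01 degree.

0.44°

Effective focal length f = 2300 × 1.4 = 3220 mm.
α = 2·arctan(24.89 / (2 × 3220)) = 2·arctan(0.00386) ≈ 0.4429°.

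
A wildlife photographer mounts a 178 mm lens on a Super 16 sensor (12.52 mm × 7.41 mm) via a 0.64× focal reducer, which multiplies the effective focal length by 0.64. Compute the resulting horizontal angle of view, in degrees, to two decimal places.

Effective focal length f = 178 × 0.64 = 113.92 mm.
α = 2·arctan(12.52 / (2 × 113.92)) = 2·arctan(0.05495) ≈ 6.2906°.

6.29°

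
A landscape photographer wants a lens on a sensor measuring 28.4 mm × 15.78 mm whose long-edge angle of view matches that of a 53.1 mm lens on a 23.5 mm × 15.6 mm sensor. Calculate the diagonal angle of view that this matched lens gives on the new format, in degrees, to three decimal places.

Equal long-edge AOV ⇒ f₂ = f₁ · 28.4/23.5 = 53.1 × 1.20851 ≈ 64.1719 mm.
Sensor diagonal = √(28.4² + 15.78²) = √1055.5684 ≈ 32.4895 mm.
Diagonal AOV on the new format = 2·arctan(32.4895 / (2 × 64.1719)) = 2·arctan(0.25314) ≈ 28.4114°.

28.411°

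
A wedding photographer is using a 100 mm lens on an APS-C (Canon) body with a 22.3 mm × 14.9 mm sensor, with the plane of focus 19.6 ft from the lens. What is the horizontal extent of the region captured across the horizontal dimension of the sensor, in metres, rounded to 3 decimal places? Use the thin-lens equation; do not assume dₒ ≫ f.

1.310 m

dₒ: 19.6 ft × 304.8 mm/ft = 5974.08 mm.
Similar triangles through the lens centre give W/dₒ = w/dᵢ; with 1/f = 1/dₒ + 1/dᵢ this gives W = w·(dₒ − f)/f.
W = 22.3 mm × (5974.08 − 100) / 100 = 22.3 × 58.7408 ≈ 1309.920 mm = 1.30992 m.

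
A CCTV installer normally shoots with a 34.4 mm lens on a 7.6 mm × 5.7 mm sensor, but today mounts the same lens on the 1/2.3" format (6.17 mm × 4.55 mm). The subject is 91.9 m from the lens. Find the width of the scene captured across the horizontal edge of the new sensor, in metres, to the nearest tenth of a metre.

The focal length stays 34.4 mm; the relevant sensor dimension is now w = 6.17 mm. Object distance dₒ = 91.9 m = 91900 mm.
Thin-lens field width W = w·(dₒ − f)/f = 6.17 × (91900 − 34.4)/34.4 ≈ 16477.057 mm = 16.4771 m.

16.5 m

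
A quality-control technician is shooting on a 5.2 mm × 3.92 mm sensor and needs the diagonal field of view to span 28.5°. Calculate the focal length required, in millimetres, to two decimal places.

12.82 mm

Sensor diagonal = √(5.2² + 3.92²) = √42.4064 ≈ 6.5120 mm.
From α = 2·arctan(d/2f) we get f = d / (2·tan(α/2)).
With d = 6.5120 mm and α/2 = 14.25°, tan(α/2) ≈ 0.25397, so f ≈ 6.5120 / 0.50794 ≈ 12.8206 mm.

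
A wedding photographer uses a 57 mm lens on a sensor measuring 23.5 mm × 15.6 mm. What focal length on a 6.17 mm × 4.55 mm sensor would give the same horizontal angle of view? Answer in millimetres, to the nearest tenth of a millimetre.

Equal angle of view means equal width/f ratio, so f₂ = f₁ · (width₂/width₁) = 57 × 6.17/23.5.
f₂ = 57 × 0.26255 ≈ 14.966 mm.

15.0 mm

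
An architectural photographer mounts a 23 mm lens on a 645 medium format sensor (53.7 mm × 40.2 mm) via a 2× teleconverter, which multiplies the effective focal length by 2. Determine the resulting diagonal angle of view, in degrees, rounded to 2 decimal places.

72.19°

Effective focal length f = 23 × 2 = 46 mm.
Sensor diagonal = √(53.7² + 40.2²) = √4499.7300 ≈ 67.0800 mm.
α = 2·arctan(67.080 / (2 × 46)) = 2·arctan(0.72913) ≈ 72.1939°.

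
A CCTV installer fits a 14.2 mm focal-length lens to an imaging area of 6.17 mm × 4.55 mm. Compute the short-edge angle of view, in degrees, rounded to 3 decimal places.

18.204°

Angle of view α = 2·arctan(h/2f) with h = 4.55 mm and f = 14.2 mm.
h/2f = 0.16021; arctan(0.16021) ≈ 9.1021°, so α ≈ 18.2042°.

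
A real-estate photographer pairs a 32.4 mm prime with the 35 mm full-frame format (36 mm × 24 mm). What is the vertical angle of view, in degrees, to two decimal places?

Angle of view α = 2·arctan(h/2f) with h = 24 mm and f = 32.4 mm.
h/2f = 0.37037; arctan(0.37037) ≈ 20.3231°, so α ≈ 40.6463°.

40.65°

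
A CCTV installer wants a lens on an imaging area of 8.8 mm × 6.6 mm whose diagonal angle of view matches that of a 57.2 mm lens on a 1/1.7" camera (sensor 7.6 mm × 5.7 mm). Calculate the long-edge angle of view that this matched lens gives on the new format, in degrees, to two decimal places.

7.60°

Sensor diagonal = √(7.6² + 5.7²) = √90.2500 ≈ 9.5000 mm.
Sensor diagonal = √(8.8² + 6.6²) = √121.0000 ≈ 11.0000 mm.
Equal diagonal AOV ⇒ f₂ = f₁ · 11.0000/9.5000 = 57.2 × 1.15789 ≈ 66.2316 mm.
Long-edge AOV on the new format = 2·arctan(8.8 / (2 × 66.2316)) = 2·arctan(0.06643) ≈ 7.6016°.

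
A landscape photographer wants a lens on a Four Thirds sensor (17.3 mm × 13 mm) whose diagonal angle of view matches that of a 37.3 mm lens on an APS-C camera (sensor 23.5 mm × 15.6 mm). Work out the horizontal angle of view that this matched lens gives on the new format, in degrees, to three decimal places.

Sensor diagonal = √(23.5² + 15.6²) = √795.6100 ≈ 28.2066 mm.
Sensor diagonal = √(17.3² + 13²) = √468.2900 ≈ 21.6400 mm.
Equal diagonal AOV ⇒ f₂ = f₁ · 21.6400/28.2066 = 37.3 × 0.76720 ≈ 28.6165 mm.
Horizontal AOV on the new format = 2·arctan(17.3 / (2 × 28.6165)) = 2·arctan(0.30227) ≈ 33.6373°.

33.637°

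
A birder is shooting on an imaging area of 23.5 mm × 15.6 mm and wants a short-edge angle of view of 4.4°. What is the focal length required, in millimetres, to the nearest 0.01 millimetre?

From α = 2·arctan(h/2f) we get f = h / (2·tan(α/2)).
With h = 15.6 mm and α/2 = 2.2°, tan(α/2) ≈ 0.03842, so f ≈ 15.6 / 0.07683 ≈ 203.0397 mm.

203.04 mm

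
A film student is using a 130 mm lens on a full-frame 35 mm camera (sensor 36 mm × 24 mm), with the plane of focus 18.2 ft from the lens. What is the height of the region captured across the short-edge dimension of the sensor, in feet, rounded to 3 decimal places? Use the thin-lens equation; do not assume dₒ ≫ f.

dₒ: 18.2 ft × 304.8 mm/ft = 5547.36 mm.
Similar triangles through the lens centre give W/dₒ = h/dᵢ; with 1/f = 1/dₒ + 1/dᵢ this gives W = h·(dₒ − f)/f.
W = 24 mm × (5547.36 − 130) / 130 = 24 × 41.6720 ≈ 1000.128 mm = 1000.128/304.8 ft = 3.28126 ft.

3.281 ft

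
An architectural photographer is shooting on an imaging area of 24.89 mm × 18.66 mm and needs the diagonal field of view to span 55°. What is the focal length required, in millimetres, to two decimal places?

29.88 mm

Sensor diagonal = √(24.89² + 18.66²) = √967.7077 ≈ 31.1080 mm.
From α = 2·arctan(d/2f) we get f = d / (2·tan(α/2)).
With d = 31.1080 mm and α/2 = 27.5°, tan(α/2) ≈ 0.52057, so f ≈ 31.1080 / 1.04113 ≈ 29.8790 mm.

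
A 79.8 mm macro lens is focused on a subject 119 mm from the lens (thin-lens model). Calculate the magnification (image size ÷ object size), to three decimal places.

Thin lens: 1/f = 1/dₒ + 1/dᵢ → 1/dᵢ = 1/79.8 − 1/119 = 0.0041280 mm⁻¹, so dᵢ ≈ 242.2500 mm.
Magnification m = dᵢ/dₒ = 242.2500/119 ≈ 2.03571.

2.036×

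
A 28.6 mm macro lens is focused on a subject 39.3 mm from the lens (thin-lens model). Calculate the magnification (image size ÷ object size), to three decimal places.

2.673×

Thin lens: 1/f = 1/dₒ + 1/dᵢ → 1/dᵢ = 1/28.6 − 1/39.3 = 0.0095197 mm⁻¹, so dᵢ ≈ 105.0449 mm.
Magnification m = dᵢ/dₒ = 105.0449/39.3 ≈ 2.67290.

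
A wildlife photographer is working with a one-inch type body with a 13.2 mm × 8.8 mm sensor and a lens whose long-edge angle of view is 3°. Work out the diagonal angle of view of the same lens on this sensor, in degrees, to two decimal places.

3.61°

From the long-edge AOV: f = 13.2 / (2·tan(1.5°)) = 13.2 / 0.05237 ≈ 252.0438 mm.
Sensor diagonal = √(13.2² + 8.8²) = √251.6800 ≈ 15.8644 mm.
Diagonal AOV = 2·arctan(15.8644 / (2 × 252.0438)) = 2·arctan(0.03147) ≈ 3.6052°.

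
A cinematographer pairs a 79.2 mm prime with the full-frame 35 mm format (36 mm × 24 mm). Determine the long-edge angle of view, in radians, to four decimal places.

0.4470 rad

Angle of view α = 2·arctan(w/2f) with w = 36 mm and f = 79.2 mm.
w/2f = 0.22727; arctan(0.22727) ≈ 0.2235 rad, so α ≈ 0.4470 rad.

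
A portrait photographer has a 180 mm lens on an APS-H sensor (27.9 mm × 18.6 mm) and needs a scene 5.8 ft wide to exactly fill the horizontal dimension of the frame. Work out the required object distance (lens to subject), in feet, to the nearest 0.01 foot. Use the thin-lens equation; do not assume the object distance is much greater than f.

W: 5.8 ft × 304.8 mm/ft = 1767.84 mm.
Magnification m = w/W = dᵢ/dₒ; combined with 1/f = 1/dₒ + 1/dᵢ this gives dₒ = f·(1 + W/w).
dₒ = 180 mm × (1 + 1767.84/27.9) = 180 × 64.3634 ≈ 11585.419 mm = 11585.419/304.8 ft = 38.0099 ft.

38.01 ft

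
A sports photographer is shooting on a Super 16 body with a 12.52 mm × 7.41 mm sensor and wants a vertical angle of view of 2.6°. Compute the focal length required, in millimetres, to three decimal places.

163.265 mm

From α = 2·arctan(h/2f) we get f = h / (2·tan(α/2)).
With h = 7.41 mm and α/2 = 1.3°, tan(α/2) ≈ 0.02269, so f ≈ 7.41 / 0.04539 ≈ 163.2649 mm.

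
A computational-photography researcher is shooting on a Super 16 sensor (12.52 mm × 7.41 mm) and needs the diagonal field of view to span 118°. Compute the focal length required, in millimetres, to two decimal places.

4.37 mm

Sensor diagonal = √(12.52² + 7.41²) = √211.6585 ≈ 14.5485 mm.
From α = 2·arctan(d/2f) we get f = d / (2·tan(α/2)).
With d = 14.5485 mm and α/2 = 59°, tan(α/2) ≈ 1.66428, so f ≈ 14.5485 / 3.32856 ≈ 4.3708 mm.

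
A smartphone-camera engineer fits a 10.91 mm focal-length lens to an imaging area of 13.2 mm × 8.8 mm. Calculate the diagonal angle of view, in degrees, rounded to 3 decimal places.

Sensor diagonal = √(13.2² + 8.8²) = √251.6800 ≈ 15.8644 mm.
Angle of view α = 2·arctan(d/2f) with d = 15.8644 mm and f = 10.91 mm.
d/2f = 0.72706; arctan(0.72706) ≈ 36.0194°, so α ≈ 72.0387°.

72.039°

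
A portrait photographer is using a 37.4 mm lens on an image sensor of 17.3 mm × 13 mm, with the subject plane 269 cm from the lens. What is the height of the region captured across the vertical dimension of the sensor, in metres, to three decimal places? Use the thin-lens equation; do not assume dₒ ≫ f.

0.922 m

dₒ: 269 cm = 2690 mm.
Similar triangles through the lens centre give W/dₒ = h/dᵢ; with 1/f = 1/dₒ + 1/dᵢ this gives W = h·(dₒ − f)/f.
W = 13 mm × (2690 − 37.4) / 37.4 = 13 × 70.9251 ≈ 922.027 mm = 0.922027 m.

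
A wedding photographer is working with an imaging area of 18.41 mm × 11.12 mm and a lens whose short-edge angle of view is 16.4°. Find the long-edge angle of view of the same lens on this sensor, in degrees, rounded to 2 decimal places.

From the short-edge AOV: f = 11.12 / (2·tan(8.2°)) = 11.12 / 0.28820 ≈ 38.5837 mm.
Long-edge AOV = 2·arctan(18.41 / (2 × 38.5837)) = 2·arctan(0.23857) ≈ 26.8367°.

26.84°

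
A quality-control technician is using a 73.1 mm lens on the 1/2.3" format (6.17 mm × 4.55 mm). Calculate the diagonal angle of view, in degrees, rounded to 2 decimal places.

6.00°

Sensor diagonal = √(6.17² + 4.55²) = √58.7714 ≈ 7.6663 mm.
Angle of view α = 2·arctan(d/2f) with d = 7.6663 mm and f = 73.1 mm.
d/2f = 0.05244; arctan(0.05244) ≈ 3.0017°, so α ≈ 6.0033°.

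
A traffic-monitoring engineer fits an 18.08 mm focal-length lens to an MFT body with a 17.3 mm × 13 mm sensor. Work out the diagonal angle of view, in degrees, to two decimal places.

Sensor diagonal = √(17.3² + 13²) = √468.2900 ≈ 21.6400 mm.
Angle of view α = 2·arctan(d/2f) with d = 21.6400 mm and f = 18.08 mm.
d/2f = 0.59845; arctan(0.59845) ≈ 30.8985°, so α ≈ 61.7970°.

61.80°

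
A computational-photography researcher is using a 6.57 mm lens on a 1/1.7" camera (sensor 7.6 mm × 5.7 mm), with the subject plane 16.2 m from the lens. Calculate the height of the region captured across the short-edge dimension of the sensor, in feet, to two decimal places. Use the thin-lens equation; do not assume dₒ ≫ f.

46.09 ft

dₒ: 16.2 m = 16200 mm.
Similar triangles through the lens centre give W/dₒ = h/dᵢ; with 1/f = 1/dₒ + 1/dᵢ this gives W = h·(dₒ − f)/f.
W = 5.7 mm × (16200 − 6.57) / 6.57 = 5.7 × 2464.7534 ≈ 14049.095 mm = 14049.095/304.8 ft = 46.0928 ft.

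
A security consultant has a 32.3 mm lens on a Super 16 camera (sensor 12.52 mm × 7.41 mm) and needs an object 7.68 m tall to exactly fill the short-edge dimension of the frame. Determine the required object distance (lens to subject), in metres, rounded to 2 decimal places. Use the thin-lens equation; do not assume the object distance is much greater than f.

33.51 m

W: 7.68 m = 7680 mm.
Magnification m = h/W = dᵢ/dₒ; combined with 1/f = 1/dₒ + 1/dᵢ this gives dₒ = f·(1 + W/h).
dₒ = 32.3 mm × (1 + 7680/7.41) = 32.3 × 1037.4372 ≈ 33509.223 mm = 33.5092 m.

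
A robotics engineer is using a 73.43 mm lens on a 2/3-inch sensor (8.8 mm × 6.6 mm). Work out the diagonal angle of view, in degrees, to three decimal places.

Sensor diagonal = √(8.8² + 6.6²) = √121.0000 ≈ 11.0000 mm.
Angle of view α = 2·arctan(d/2f) with d = 11.0000 mm and f = 73.43 mm.
d/2f = 0.07490; arctan(0.07490) ≈ 4.2835°, so α ≈ 8.5671°.

8.567°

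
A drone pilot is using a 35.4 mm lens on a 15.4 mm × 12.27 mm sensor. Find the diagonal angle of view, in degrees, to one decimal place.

31.1°

Sensor diagonal = √(15.4² + 12.27²) = √387.7129 ≈ 19.6904 mm.
Angle of view α = 2·arctan(d/2f) with d = 19.6904 mm and f = 35.4 mm.
d/2f = 0.27811; arctan(0.27811) ≈ 15.5420°, so α ≈ 31.0839°.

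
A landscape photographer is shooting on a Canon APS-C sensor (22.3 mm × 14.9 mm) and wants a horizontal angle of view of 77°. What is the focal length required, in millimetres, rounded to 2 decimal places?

From α = 2·arctan(w/2f) we get f = w / (2·tan(α/2)).
With w = 22.3 mm and α/2 = 38.5°, tan(α/2) ≈ 0.79544, so f ≈ 22.3 / 1.59087 ≈ 14.0175 mm.

14.02 mm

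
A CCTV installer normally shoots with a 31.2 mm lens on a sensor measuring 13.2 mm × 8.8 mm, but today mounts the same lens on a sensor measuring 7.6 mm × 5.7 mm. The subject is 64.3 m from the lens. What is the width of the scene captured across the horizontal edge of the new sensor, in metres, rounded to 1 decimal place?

The focal length stays 31.2 mm; the relevant sensor dimension is now w = 7.6 mm. Object distance dₒ = 64.3 m = 64300 mm.
Thin-lens field width W = w·(dₒ − f)/f = 7.6 × (64300 − 31.2)/31.2 ≈ 15655.221 mm = 15.6552 m.

15.7 m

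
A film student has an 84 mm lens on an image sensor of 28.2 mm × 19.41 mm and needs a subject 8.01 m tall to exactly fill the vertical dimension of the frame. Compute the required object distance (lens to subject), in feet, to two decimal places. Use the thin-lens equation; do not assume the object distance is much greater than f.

W: 8.01 m = 8010 mm.
Magnification m = h/W = dᵢ/dₒ; combined with 1/f = 1/dₒ + 1/dᵢ this gives dₒ = f·(1 + W/h).
dₒ = 84 mm × (1 + 8010/19.41) = 84 × 413.6739 ≈ 34748.606 mm = 34748.606/304.8 ft = 114.005 ft.

114.00 ft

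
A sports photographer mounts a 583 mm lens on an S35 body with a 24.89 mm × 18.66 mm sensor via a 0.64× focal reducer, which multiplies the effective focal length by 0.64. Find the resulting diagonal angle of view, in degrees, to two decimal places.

Effective focal length f = 583 × 0.64 = 373.12 mm.
Sensor diagonal = √(24.89² + 18.66²) = √967.7077 ≈ 31.1080 mm.
α = 2·arctan(31.108 / (2 × 373.12)) = 2·arctan(0.04169) ≈ 4.7741°.

4.77°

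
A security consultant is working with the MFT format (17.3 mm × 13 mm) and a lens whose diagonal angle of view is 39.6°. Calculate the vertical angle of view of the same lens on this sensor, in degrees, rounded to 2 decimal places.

Sensor diagonal = √(17.3² + 13²) = √468.2900 ≈ 21.6400 mm.
From the diagonal AOV: f = 21.6400 / (2·tan(19.8°)) = 21.6400 / 0.72004 ≈ 30.0537 mm.
Vertical AOV = 2·arctan(13 / (2 × 30.0537)) = 2·arctan(0.21628) ≈ 24.4079°.

24.41°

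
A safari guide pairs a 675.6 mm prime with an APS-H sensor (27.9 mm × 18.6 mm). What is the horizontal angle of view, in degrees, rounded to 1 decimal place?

2.4°

Angle of view α = 2·arctan(w/2f) with w = 27.9 mm and f = 675.6 mm.
w/2f = 0.02065; arctan(0.02065) ≈ 1.1829°, so α ≈ 2.3658°.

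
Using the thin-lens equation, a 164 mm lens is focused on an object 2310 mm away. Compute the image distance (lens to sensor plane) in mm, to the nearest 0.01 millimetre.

1/dᵢ = 1/f − 1/dₒ = 1/164 − 1/2310 = 0.0056647 mm⁻¹.
dᵢ = 1/0.0056647 ≈ 176.5331 mm.

176.53 mm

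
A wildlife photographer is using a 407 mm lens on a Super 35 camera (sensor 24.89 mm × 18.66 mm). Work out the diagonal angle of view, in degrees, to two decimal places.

4.38°

Sensor diagonal = √(24.89² + 18.66²) = √967.7077 ≈ 31.1080 mm.
Angle of view α = 2·arctan(d/2f) with d = 31.1080 mm and f = 407 mm.
d/2f = 0.03822; arctan(0.03822) ≈ 2.1886°, so α ≈ 4.3771°.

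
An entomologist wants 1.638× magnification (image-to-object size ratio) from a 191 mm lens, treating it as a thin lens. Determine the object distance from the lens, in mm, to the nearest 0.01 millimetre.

307.61 mm

With m = dᵢ/dₒ and 1/f = 1/dₒ + 1/dᵢ, substituting dᵢ = m·dₒ gives 1/f = (1 + 1/m)/dₒ, hence dₒ = f·(1 + 1/m).
dₒ = 191 × (1 + 1/1.638) = 191 × 1.61050 ≈ 307.606 mm.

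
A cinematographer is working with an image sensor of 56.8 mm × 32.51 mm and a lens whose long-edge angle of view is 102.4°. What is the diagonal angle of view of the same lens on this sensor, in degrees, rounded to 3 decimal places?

From the long-edge AOV: f = 56.8 / (2·tan(51.2°)) = 56.8 / 2.48750 ≈ 22.8342 mm.
Sensor diagonal = √(56.8² + 32.51²) = √4283.1401 ≈ 65.4457 mm.
Diagonal AOV = 2·arctan(65.4457 / (2 × 22.8342)) = 2·arctan(1.43306) ≈ 110.1849°.

110.185°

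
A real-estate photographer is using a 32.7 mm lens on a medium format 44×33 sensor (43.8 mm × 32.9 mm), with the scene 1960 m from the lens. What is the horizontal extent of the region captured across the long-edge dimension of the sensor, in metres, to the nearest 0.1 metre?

2625.3 m

dₒ: 1960 m = 1.96e+06 mm.
Similar triangles through the lens centre give W/dₒ = w/dᵢ; with 1/f = 1/dₒ + 1/dᵢ this gives W = w·(dₒ − f)/f.
W = 43.8 mm × (1.96e+06 − 32.7) / 32.7 = 43.8 × 59937.8379 ≈ 2625277.301 mm = 2625.28 m.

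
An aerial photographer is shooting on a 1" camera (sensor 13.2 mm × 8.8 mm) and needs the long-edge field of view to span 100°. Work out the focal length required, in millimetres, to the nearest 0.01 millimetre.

From α = 2·arctan(w/2f) we get f = w / (2·tan(α/2)).
With w = 13.2 mm and α/2 = 50°, tan(α/2) ≈ 1.19175, so f ≈ 13.2 / 2.38351 ≈ 5.5381 mm.

5.54 mm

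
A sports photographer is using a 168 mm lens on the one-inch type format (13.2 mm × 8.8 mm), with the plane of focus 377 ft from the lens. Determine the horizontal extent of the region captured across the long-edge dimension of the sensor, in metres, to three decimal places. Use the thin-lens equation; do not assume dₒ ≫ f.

dₒ: 377 ft × 304.8 mm/ft = 114909.60 mm.
Similar triangles through the lens centre give W/dₒ = w/dᵢ; with 1/f = 1/dₒ + 1/dᵢ this gives W = w·(dₒ − f)/f.
W = 13.2 mm × (114910 − 168) / 168 = 13.2 × 682.9857 ≈ 9015.411 mm = 9.01541 m.

9.015 m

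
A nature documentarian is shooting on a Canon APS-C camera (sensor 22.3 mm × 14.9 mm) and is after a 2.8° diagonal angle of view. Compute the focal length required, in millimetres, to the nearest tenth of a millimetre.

Sensor diagonal = √(22.3² + 14.9²) = √719.3000 ≈ 26.8198 mm.
From α = 2·arctan(d/2f) we get f = d / (2·tan(α/2)).
With d = 26.8198 mm and α/2 = 1.4°, tan(α/2) ≈ 0.02444, so f ≈ 26.8198 / 0.04888 ≈ 548.6978 mm.

548.7 mm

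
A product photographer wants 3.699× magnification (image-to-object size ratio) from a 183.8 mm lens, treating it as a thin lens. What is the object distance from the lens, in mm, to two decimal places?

233.49 mm

With m = dᵢ/dₒ and 1/f = 1/dₒ + 1/dᵢ, substituting dᵢ = m·dₒ gives 1/f = (1 + 1/m)/dₒ, hence dₒ = f·(1 + 1/m).
dₒ = 183.8 × (1 + 1/3.699) = 183.8 × 1.27034 ≈ 233.489 mm.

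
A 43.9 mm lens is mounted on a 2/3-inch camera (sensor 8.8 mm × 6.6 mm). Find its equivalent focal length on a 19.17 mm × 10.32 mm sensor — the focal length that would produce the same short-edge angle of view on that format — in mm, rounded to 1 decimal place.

Equal angle of view means equal height/f ratio, so f₂ = f₁ · (height₂/height₁) = 43.9 × 10.32/6.6.
f₂ = 43.9 × 1.56364 ≈ 68.644 mm.

68.6 mm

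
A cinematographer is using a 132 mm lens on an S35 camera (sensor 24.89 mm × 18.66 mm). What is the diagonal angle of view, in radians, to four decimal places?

Sensor diagonal = √(24.89² + 18.66²) = √967.7077 ≈ 31.1080 mm.
Angle of view α = 2·arctan(d/2f) with d = 31.1080 mm and f = 132 mm.
d/2f = 0.11783; arctan(0.11783) ≈ 0.1173 rad, so α ≈ 0.2346 rad.

0.2346 rad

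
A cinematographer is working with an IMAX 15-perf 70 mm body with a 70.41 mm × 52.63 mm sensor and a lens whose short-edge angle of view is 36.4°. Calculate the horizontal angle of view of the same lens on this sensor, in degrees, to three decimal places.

47.485°

From the short-edge AOV: f = 52.63 / (2·tan(18.2°)) = 52.63 / 0.65757 ≈ 80.0375 mm.
Horizontal AOV = 2·arctan(70.41 / (2 × 80.0375)) = 2·arctan(0.43986) ≈ 47.4852°.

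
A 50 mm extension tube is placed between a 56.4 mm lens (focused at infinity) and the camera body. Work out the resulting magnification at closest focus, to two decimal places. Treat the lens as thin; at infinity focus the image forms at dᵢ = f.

The tube moves the image plane from f to f + e, so dᵢ = 56.4 + 50 = 106.4 mm. Focus is achieved when 1/f = 1/dₒ + 1/dᵢ, giving dₒ = 1/(1/f − 1/(f+e)).
Magnification m = dᵢ/dₒ = (f+e)·(1/f − 1/(f+e)) = e/f = 50/56.4 ≈ 0.8865.

0.89×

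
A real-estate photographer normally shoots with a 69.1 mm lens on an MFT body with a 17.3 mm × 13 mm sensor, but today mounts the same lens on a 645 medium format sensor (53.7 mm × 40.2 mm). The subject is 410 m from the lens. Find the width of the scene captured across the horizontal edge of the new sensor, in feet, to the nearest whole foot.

The focal length stays 69.1 mm; the relevant sensor dimension is now w = 53.7 mm. Object distance dₒ = 410 m = 410000 mm.
Thin-lens field width W = w·(dₒ − f)/f = 53.7 × (410000 − 69.1)/69.1 ≈ 318571.481 mm = 318571.481/304.8 ft = 1045.18 ft.

1045 ft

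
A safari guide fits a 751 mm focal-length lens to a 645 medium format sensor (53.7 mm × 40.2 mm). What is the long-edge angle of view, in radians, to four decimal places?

Angle of view α = 2·arctan(w/2f) with w = 53.7 mm and f = 751 mm.
w/2f = 0.03575; arctan(0.03575) ≈ 0.0357 rad, so α ≈ 0.0715 rad.

0.0715 rad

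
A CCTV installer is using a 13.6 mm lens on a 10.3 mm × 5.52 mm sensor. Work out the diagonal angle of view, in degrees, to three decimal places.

46.500°

Sensor diagonal = √(10.3² + 5.52²) = √136.5604 ≈ 11.6859 mm.
Angle of view α = 2·arctan(d/2f) with d = 11.6859 mm and f = 13.6 mm.
d/2f = 0.42963; arctan(0.42963) ≈ 23.2498°, so α ≈ 46.4995°.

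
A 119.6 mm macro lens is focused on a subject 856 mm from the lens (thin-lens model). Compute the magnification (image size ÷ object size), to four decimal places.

0.1624×

Thin lens: 1/f = 1/dₒ + 1/dᵢ → 1/dᵢ = 1/119.6 − 1/856 = 0.0071930 mm⁻¹, so dᵢ ≈ 139.0244 mm.
Magnification m = dᵢ/dₒ = 139.0244/856 ≈ 0.16241.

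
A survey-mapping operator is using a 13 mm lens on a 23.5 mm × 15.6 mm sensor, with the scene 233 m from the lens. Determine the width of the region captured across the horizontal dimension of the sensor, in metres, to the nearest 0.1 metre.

dₒ: 233 m = 233000 mm.
Similar triangles through the lens centre give W/dₒ = w/dᵢ; with 1/f = 1/dₒ + 1/dᵢ this gives W = w·(dₒ − f)/f.
W = 23.5 mm × (233000 − 13) / 13 = 23.5 × 17922.0769 ≈ 421168.808 mm = 421.169 m.

421.2 m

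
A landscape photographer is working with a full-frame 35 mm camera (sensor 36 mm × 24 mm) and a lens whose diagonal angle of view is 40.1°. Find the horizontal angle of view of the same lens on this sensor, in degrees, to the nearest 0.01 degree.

Sensor diagonal = √(36² + 24²) = √1872.0000 ≈ 43.2666 mm.
From the diagonal AOV: f = 43.2666 / (2·tan(20.05°)) = 43.2666 / 0.72992 ≈ 59.2760 mm.
Horizontal AOV = 2·arctan(36 / (2 × 59.2760)) = 2·arctan(0.30366) ≈ 33.7833°.

33.78°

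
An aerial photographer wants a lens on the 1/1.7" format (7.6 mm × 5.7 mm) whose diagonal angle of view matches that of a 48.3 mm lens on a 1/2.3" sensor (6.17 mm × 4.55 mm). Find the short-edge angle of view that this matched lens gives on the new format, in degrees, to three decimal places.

Sensor diagonal = √(6.17² + 4.55²) = √58.7714 ≈ 7.6663 mm.
Sensor diagonal = √(7.6² + 5.7²) = √90.2500 ≈ 9.5000 mm.
Equal diagonal AOV ⇒ f₂ = f₁ · 9.5000/7.6663 = 48.3 × 1.23920 ≈ 59.8532 mm.
Short-edge AOV on the new format = 2·arctan(5.7 / (2 × 59.8532)) = 2·arctan(0.04762) ≈ 5.4523°.

5.452°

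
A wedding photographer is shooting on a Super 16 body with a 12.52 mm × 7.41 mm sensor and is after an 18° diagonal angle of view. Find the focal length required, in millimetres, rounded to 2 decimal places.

45.93 mm

Sensor diagonal = √(12.52² + 7.41²) = √211.6585 ≈ 14.5485 mm.
From α = 2·arctan(d/2f) we get f = d / (2·tan(α/2)).
With d = 14.5485 mm and α/2 = 9°, tan(α/2) ≈ 0.15838, so f ≈ 14.5485 / 0.31677 ≈ 45.9278 mm.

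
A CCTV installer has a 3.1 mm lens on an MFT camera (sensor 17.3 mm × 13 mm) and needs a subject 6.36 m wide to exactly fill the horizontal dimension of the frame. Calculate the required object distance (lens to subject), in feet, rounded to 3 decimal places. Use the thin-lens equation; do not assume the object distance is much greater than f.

3.749 ft

W: 6.36 m = 6360 mm.
Magnification m = w/W = dᵢ/dₒ; combined with 1/f = 1/dₒ + 1/dᵢ this gives dₒ = f·(1 + W/w).
dₒ = 3.1 mm × (1 + 6360/17.3) = 3.1 × 368.6301 ≈ 1142.753 mm = 1142.753/304.8 ft = 3.74919 ft.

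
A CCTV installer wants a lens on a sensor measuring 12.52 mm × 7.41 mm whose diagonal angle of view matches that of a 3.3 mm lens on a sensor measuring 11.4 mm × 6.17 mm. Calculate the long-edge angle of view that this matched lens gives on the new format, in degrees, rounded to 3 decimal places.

118.779°

Sensor diagonal = √(11.4² + 6.17²) = √168.0289 ≈ 12.9626 mm.
Sensor diagonal = √(12.52² + 7.41²) = √211.6585 ≈ 14.5485 mm.
Equal diagonal AOV ⇒ f₂ = f₁ · 14.5485/12.9626 = 3.3 × 1.12234 ≈ 3.7037 mm.
Long-edge AOV on the new format = 2·arctan(12.52 / (2 × 3.7037)) = 2·arctan(1.69019) ≈ 118.7786°.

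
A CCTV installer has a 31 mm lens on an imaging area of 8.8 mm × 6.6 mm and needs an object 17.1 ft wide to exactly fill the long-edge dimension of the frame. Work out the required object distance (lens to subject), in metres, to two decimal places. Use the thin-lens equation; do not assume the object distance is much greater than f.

18.39 m

W: 17.1 ft × 304.8 mm/ft = 5212.08 mm.
Magnification m = w/W = dᵢ/dₒ; combined with 1/f = 1/dₒ + 1/dᵢ this gives dₒ = f·(1 + W/w).
dₒ = 31 mm × (1 + 5212.08/8.8) = 31 × 593.2818 ≈ 18391.736 mm = 18.3917 m.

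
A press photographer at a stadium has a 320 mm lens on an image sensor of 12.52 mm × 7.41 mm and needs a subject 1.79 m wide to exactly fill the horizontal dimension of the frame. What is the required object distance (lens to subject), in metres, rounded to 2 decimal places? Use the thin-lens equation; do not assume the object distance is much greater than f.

46.07 m

W: 1.79 m = 1790 mm.
Magnification m = w/W = dᵢ/dₒ; combined with 1/f = 1/dₒ + 1/dᵢ this gives dₒ = f·(1 + W/w).
dₒ = 320 mm × (1 + 1790/12.52) = 320 × 143.9712 ≈ 46070.799 mm = 46.0708 m.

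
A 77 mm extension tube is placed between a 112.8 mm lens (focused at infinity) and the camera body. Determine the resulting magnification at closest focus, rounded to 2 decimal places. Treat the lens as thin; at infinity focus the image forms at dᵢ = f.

The tube moves the image plane from f to f + e, so dᵢ = 112.8 + 77 = 189.8 mm. Focus is achieved when 1/f = 1/dₒ + 1/dᵢ, giving dₒ = 1/(1/f − 1/(f+e)).
Magnification m = dᵢ/dₒ = (f+e)·(1/f − 1/(f+e)) = e/f = 77/112.8 ≈ 0.6826.

0.68×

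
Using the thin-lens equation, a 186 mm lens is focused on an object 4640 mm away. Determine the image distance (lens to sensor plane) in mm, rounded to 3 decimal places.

193.767 mm

1/dᵢ = 1/f − 1/dₒ = 1/186 − 1/4640 = 0.0051608 mm⁻¹.
dᵢ = 1/0.0051608 ≈ 193.7674 mm.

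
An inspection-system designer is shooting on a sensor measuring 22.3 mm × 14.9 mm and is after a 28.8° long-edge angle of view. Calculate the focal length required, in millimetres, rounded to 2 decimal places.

43.43 mm

From α = 2·arctan(w/2f) we get f = w / (2·tan(α/2)).
With w = 22.3 mm and α/2 = 14.4°, tan(α/2) ≈ 0.25676, so f ≈ 22.3 / 0.51351 ≈ 43.4264 mm.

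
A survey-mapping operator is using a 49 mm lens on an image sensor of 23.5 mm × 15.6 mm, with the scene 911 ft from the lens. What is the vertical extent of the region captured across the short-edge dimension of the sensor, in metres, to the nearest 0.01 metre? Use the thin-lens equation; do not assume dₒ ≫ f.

dₒ: 911 ft × 304.8 mm/ft = 277672.79 mm.
Similar triangles through the lens centre give W/dₒ = h/dᵢ; with 1/f = 1/dₒ + 1/dᵢ this gives W = h·(dₒ − f)/f.
W = 15.6 mm × (277673 − 49) / 49 = 15.6 × 5665.7917 ≈ 88386.350 mm = 88.3863 m.

88.39 m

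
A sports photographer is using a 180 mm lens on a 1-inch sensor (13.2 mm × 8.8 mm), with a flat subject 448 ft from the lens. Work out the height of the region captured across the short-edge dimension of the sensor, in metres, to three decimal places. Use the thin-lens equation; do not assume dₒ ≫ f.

6.667 m

dₒ: 448 ft × 304.8 mm/ft = 136550.40 mm.
Similar triangles through the lens centre give W/dₒ = h/dᵢ; with 1/f = 1/dₒ + 1/dᵢ this gives W = h·(dₒ − f)/f.
W = 8.8 mm × (136550 − 180) / 180 = 8.8 × 757.6133 ≈ 6666.997 mm = 6.667 m.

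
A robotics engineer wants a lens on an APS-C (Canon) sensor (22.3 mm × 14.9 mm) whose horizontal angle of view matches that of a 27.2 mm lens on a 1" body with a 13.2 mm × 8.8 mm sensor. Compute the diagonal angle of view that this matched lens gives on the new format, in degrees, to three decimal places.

32.537°

Equal horizontal AOV ⇒ f₂ = f₁ · 22.3/13.2 = 27.2 × 1.68939 ≈ 45.9515 mm.
Sensor diagonal = √(22.3² + 14.9²) = √719.3000 ≈ 26.8198 mm.
Diagonal AOV on the new format = 2·arctan(26.8198 / (2 × 45.9515)) = 2·arctan(0.29183) ≈ 32.5373°.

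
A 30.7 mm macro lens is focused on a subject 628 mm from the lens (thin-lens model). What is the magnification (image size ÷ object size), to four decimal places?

Thin lens: 1/f = 1/dₒ + 1/dᵢ → 1/dᵢ = 1/30.7 − 1/628 = 0.0309809 mm⁻¹, so dᵢ ≈ 32.2779 mm.
Magnification m = dᵢ/dₒ = 32.2779/628 ≈ 0.05140.

0.0514×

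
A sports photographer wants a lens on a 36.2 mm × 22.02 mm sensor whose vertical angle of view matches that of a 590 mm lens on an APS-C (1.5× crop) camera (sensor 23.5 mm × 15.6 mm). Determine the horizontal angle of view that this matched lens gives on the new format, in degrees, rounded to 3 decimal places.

2.490°

Equal vertical AOV ⇒ f₂ = f₁ · 22.02/15.6 = 590 × 1.41154 ≈ 832.8077 mm.
Horizontal AOV on the new format = 2·arctan(36.2 / (2 × 832.8077)) = 2·arctan(0.02173) ≈ 2.4901°.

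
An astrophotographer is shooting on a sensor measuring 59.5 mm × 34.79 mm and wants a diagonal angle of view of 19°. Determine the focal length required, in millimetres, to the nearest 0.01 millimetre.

205.94 mm

Sensor diagonal = √(59.5² + 34.79²) = √4750.5941 ≈ 68.9246 mm.
From α = 2·arctan(d/2f) we get f = d / (2·tan(α/2)).
With d = 68.9246 mm and α/2 = 9.5°, tan(α/2) ≈ 0.16734, so f ≈ 68.9246 / 0.33469 ≈ 205.9384 mm.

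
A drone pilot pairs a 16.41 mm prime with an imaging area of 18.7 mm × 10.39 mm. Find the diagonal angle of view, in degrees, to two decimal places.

66.19°

Sensor diagonal = √(18.7² + 10.39²) = √457.6421 ≈ 21.3926 mm.
Angle of view α = 2·arctan(d/2f) with d = 21.3926 mm and f = 16.41 mm.
d/2f = 0.65182; arctan(0.65182) ≈ 33.0969°, so α ≈ 66.1938°.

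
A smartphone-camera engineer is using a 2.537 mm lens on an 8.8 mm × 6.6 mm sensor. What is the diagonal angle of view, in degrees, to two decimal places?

Sensor diagonal = √(8.8² + 6.6²) = √121.0000 ≈ 11.0000 mm.
Angle of view α = 2·arctan(d/2f) with d = 11.0000 mm and f = 2.537 mm.
d/2f = 2.16791; arctan(2.16791) ≈ 65.2374°, so α ≈ 130.4748°.

130.47°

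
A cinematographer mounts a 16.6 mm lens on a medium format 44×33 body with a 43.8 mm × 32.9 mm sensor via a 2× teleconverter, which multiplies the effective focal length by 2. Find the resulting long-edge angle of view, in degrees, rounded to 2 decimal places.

66.82°

Effective focal length f = 16.6 × 2 = 33.2 mm.
α = 2·arctan(43.8 / (2 × 33.2)) = 2·arctan(0.65964) ≈ 66.8208°.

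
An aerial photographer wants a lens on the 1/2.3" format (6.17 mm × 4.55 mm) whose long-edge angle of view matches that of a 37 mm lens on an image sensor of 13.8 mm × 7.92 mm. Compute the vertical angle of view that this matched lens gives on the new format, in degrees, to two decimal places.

15.66°

Equal long-edge AOV ⇒ f₂ = f₁ · 6.17/13.8 = 37 × 0.44710 ≈ 16.5428 mm.
Vertical AOV on the new format = 2·arctan(4.55 / (2 × 16.5428)) = 2·arctan(0.13752) ≈ 15.6607°.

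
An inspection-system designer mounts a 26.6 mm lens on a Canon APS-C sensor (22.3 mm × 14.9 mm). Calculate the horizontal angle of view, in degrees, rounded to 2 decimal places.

Angle of view α = 2·arctan(w/2f) with w = 22.3 mm and f = 26.6 mm.
w/2f = 0.41917; arctan(0.41917) ≈ 22.7421°, so α ≈ 45.4842°.

45.48°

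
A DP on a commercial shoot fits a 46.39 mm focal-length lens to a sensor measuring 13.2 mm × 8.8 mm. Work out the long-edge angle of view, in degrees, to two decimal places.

16.19°

Angle of view α = 2·arctan(w/2f) with w = 13.2 mm and f = 46.39 mm.
w/2f = 0.14227; arctan(0.14227) ≈ 8.0972°, so α ≈ 16.1945°.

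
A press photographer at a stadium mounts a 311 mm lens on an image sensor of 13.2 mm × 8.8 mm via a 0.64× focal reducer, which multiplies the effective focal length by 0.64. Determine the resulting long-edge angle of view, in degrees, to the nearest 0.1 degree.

3.8°

Effective focal length f = 311 × 0.64 = 199.04 mm.
α = 2·arctan(13.2 / (2 × 199.04)) = 2·arctan(0.03316) ≈ 3.7984°.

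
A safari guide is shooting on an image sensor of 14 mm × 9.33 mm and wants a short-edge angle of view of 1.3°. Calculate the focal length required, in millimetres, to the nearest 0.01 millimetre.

411.19 mm

From α = 2·arctan(h/2f) we get f = h / (2·tan(α/2)).
With h = 9.33 mm and α/2 = 0.65°, tan(α/2) ≈ 0.01135, so f ≈ 9.33 / 0.02269 ≈ 411.1898 mm.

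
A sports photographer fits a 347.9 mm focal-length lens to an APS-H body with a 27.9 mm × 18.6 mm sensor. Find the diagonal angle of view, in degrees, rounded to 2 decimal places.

5.52°

Sensor diagonal = √(27.9² + 18.6²) = √1124.3700 ≈ 33.5316 mm.
Angle of view α = 2·arctan(d/2f) with d = 33.5316 mm and f = 347.9 mm.
d/2f = 0.04819; arctan(0.04819) ≈ 2.7590°, so α ≈ 5.5181°.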